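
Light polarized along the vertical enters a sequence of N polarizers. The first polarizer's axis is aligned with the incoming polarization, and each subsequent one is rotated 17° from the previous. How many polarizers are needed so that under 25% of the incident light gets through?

First polarizer is aligned with the polarization: full transmission.
Each further stage multiplies by cos²(17°) = 0.9145.
After N polarizers: T = 0.9145^(N−1). Require T < 0.25 ⇒ N−1 > ln(0.25)/ln(0.9145) = 15.51, so N−1 ≥ 16 and N = 17.
Check: N=17 gives T = 0.2394 < 0.25; N=16 gives T = 0.2618.

N = 17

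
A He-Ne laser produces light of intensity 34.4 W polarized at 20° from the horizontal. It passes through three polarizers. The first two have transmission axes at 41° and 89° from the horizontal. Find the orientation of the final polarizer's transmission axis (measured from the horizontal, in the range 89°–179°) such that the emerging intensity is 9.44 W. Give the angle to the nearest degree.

θ ≈ 122°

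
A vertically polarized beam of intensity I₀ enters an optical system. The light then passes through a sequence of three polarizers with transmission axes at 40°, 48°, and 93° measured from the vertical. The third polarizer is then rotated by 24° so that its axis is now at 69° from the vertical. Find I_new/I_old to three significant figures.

Before rotation:
By Malus's law, I₁ = I₀ cos²(40° − 0°) = I₀ cos²(40°) = 0.5868 I₀.
I₂ = I₁ cos²(48° − 40°) = 0.5868 I₀ · cos²(8°) = 0.5755 I₀.
I₃ = I₂ cos²(93° − 48°) = 0.5755 I₀ · cos²(45°) = 0.2877 I₀.
After rotation:
I₁ = I₀ cos²(40° − 0°) = I₀ cos²(40°) = 0.5868 I₀.
I₂ = I₁ cos²(48° − 40°) = 0.5868 I₀ · cos²(8°) = 0.5755 I₀.
I₃ = I₂ cos²(69° − 48°) = 0.5755 I₀ · cos²(21°) = 0.5016 I₀.
Ratio = 0.5016 / 0.2877 = 1.743.

I_new/I_old ≈ 1.74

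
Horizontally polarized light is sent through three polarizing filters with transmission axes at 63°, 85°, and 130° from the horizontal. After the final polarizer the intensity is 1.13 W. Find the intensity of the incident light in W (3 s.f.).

I₀ ≈ 12.8 W

By Malus's law, I₁ = I₀ cos²(63° − 0°) = I₀ cos²(63°) = 0.2061 I₀.
I₂ = I₁ cos²(85° − 63°) = 0.2061 I₀ · cos²(22°) = 0.1772 I₀.
I₃ = I₂ cos²(130° − 85°) = 0.1772 I₀ · cos²(45°) = 0.08859 I₀.
So 1.13 W = 0.08859 I₀, giving I₀ = 1.13/0.08859 = 12.76 W.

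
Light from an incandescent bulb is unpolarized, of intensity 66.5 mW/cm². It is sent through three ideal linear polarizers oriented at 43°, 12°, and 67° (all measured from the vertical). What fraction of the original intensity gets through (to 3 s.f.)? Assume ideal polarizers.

I/I₀ ≈ 0.121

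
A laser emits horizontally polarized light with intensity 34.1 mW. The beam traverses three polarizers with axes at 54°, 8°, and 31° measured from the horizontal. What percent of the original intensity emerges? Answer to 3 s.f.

I₁ = 34.1 mW · cos²(54°) = 11.78 mW.
I₂ = I₁ · cos²(46°) = 11.78 · 0.4826 = 5.685 mW.
I₃ = I₂ · cos²(23°) = 5.685 · 0.8473 = 4.817 mW.
That is 14.13% of the incident intensity.

≈ 14.1%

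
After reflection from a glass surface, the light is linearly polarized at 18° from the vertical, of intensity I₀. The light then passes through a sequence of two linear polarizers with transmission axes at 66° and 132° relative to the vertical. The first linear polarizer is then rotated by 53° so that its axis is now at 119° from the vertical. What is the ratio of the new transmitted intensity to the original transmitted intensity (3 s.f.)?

I_new/I_old ≈ 0.467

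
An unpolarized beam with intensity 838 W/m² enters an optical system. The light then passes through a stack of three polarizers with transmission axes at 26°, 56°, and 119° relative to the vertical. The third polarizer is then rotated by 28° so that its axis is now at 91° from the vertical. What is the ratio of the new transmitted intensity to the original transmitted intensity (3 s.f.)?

Before rotation:
Unpolarized light through the first polarizer → I₁ = ½ I₀, now polarized at 26°.
I₂ = I₁ cos²(56° − 26°) = 0.5 I₀ · cos²(30°) = 0.375 I₀.
I₃ = I₂ cos²(119° − 56°) = 0.375 I₀ · cos²(63°) = 0.07729 I₀.
After rotation:
Unpolarized light through the first polarizer → I₁ = ½ I₀, now polarized at 26°.
I₂ = I₁ cos²(56° − 26°) = 0.5 I₀ · cos²(30°) = 0.375 I₀.
I₃ = I₂ cos²(91° − 56°) = 0.375 I₀ · cos²(35°) = 0.2516 I₀.
Ratio = 0.2516 / 0.07729 = 3.256.

I_new/I_old ≈ 3.26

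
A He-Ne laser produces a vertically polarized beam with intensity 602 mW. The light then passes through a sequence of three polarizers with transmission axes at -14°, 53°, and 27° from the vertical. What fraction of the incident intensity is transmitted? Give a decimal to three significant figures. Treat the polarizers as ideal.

I/I₀ ≈ 0.116

By Malus's law, I₁ = 602 mW · cos²(14°) = 566.8 mW.
I₂ = I₁ · cos²(67°) = 566.8 · 0.1527 = 86.53 mW.
I₃ = I₂ · cos²(26°) = 86.53 · 0.8078 = 69.9 mW.
Transmitted fraction = 0.1161.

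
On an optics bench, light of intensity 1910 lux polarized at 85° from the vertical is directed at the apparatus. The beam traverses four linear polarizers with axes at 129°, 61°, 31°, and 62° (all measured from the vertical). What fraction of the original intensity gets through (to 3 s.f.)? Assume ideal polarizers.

I/I₀ ≈ 0.0400

I₁ = 1910 lux · cos²(44°) = 988.3 lux.
I₂ = I₁ · cos²(68°) = 988.3 · 0.1403 = 138.7 lux.
I₃ = I₂ · cos²(30°) = 138.7 · 0.75 = 104 lux.
I₄ = I₃ · cos²(31°) = 104 · 0.7347 = 76.43 lux.
Transmitted fraction = 0.04001.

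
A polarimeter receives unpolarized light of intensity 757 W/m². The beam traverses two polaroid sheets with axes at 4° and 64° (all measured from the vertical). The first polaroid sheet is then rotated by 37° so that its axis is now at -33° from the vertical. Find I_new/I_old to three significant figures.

I_new/I_old ≈ 0.0594

Before rotation:
Unpolarized light through the first polarizer → I₁ = ½ I₀, now polarized at 4°.
I₂ = I₁ cos²(64° − 4°) = 0.5 I₀ · cos²(60°) = 0.125 I₀.
After rotation:
Unpolarized light through the first polarizer → I₁ = ½ I₀, now polarized at -33°.
Angle between axes 1 and 2: 83°. I₂ = 0.5 I₀ · cos²(83°) = 0.007426 I₀.
Ratio = 0.007426 / 0.125 = 0.05941.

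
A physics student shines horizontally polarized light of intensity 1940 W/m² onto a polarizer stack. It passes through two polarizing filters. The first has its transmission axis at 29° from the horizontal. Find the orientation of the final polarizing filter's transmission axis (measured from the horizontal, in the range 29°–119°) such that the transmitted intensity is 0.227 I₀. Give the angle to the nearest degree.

θ ≈ 86°

I₁ = I₀ cos²(29° − 0°) = I₀ cos²(29°) = 0.765 I₀.
Need I₂/I₀ = 0.227, so cos²(θ − 29°) = 0.227 / 0.765 = 0.2967.
θ − 29° = arccos(√0.2967) = 57.0°, giving θ ≈ 29 + 57.0 = 86.0°.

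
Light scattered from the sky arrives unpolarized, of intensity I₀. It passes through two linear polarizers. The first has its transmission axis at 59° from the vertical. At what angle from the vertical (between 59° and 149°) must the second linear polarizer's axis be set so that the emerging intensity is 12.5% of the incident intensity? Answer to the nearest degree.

θ ≈ 119°

Unpolarized light through the first polarizer → I₁ = ½ I₀, now polarized at 59°.
Need I₂/I₀ = 0.125, so cos²(θ − 59°) = 0.125 / 0.5 = 0.25.
θ − 59° = arccos(√0.25) = 60.0°, giving θ ≈ 59 + 60.0 = 119.0°.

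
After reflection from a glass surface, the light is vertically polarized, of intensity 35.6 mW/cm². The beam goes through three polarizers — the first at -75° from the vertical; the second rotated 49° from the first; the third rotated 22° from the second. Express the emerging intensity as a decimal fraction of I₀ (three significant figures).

By Malus's law, I₁ = 35.6 mW/cm² · cos²(75°) = 2.385 mW/cm².
I₂ = I₁ · cos²(49°) = 2.385 · 0.4304 = 1.026 mW/cm².
I₃ = I₂ · cos²(22°) = 1.026 · 0.8597 = 0.8824 mW/cm².
Transmitted fraction = 0.02479.

I/I₀ ≈ 0.0248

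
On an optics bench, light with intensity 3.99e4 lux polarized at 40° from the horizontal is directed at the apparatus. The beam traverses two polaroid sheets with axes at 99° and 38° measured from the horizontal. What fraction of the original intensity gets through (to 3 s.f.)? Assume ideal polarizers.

By Malus's law, I₁ = 3.99e4 lux · cos²(59°) = 1.058e+04 lux.
I₂ = I₁ · cos²(61°) = 1.058e+04 · 0.235 = 2488 lux.
Transmitted fraction = 0.06235.

I/I₀ ≈ 0.0623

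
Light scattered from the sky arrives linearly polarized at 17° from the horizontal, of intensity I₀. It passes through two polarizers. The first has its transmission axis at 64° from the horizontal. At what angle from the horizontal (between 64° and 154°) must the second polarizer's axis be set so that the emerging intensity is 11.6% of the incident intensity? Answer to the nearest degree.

θ ≈ 124°

By Malus's law, I₁ = I₀ cos²(64° − 17°) = I₀ cos²(47°) = 0.4651 I₀.
Need I₂/I₀ = 0.116, so cos²(θ − 64°) = 0.116 / 0.4651 = 0.2494.
θ − 64° = arccos(√0.2494) = 60.0°, giving θ ≈ 64 + 60.0 = 124.0°.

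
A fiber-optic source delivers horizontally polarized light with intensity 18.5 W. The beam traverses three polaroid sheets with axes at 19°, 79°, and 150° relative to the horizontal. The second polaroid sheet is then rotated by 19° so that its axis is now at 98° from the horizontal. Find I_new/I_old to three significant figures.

Before rotation:
I₁ = I₀ cos²(19° − 0°) = I₀ cos²(19°) = 0.894 I₀.
I₂ = I₁ cos²(79° − 19°) = 0.894 I₀ · cos²(60°) = 0.2235 I₀.
I₃ = I₂ cos²(150° − 79°) = 0.2235 I₀ · cos²(71°) = 0.02369 I₀.
After rotation:
I₁ = I₀ cos²(19° − 0°) = I₀ cos²(19°) = 0.894 I₀.
I₂ = I₁ cos²(98° − 19°) = 0.894 I₀ · cos²(79°) = 0.03255 I₀.
I₃ = I₂ cos²(150° − 98°) = 0.03255 I₀ · cos²(52°) = 0.01234 I₀.
Ratio = 0.01234 / 0.02369 = 0.5208.

I_new/I_old ≈ 0.521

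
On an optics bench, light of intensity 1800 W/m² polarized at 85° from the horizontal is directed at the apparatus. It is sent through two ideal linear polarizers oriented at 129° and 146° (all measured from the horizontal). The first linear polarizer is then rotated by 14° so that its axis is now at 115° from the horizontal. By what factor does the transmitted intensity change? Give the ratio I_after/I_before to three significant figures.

Before rotation:
I₁ = I₀ cos²(129° − 85°) = I₀ cos²(44°) = 0.5174 I₀.
I₂ = I₁ cos²(146° − 129°) = 0.5174 I₀ · cos²(17°) = 0.4732 I₀.
After rotation:
I₁ = I₀ cos²(115° − 85°) = I₀ cos²(30°) = 0.75 I₀.
I₂ = I₁ cos²(146° − 115°) = 0.75 I₀ · cos²(31°) = 0.5511 I₀.
Ratio = 0.5511 / 0.4732 = 1.164.

I_new/I_old ≈ 1.16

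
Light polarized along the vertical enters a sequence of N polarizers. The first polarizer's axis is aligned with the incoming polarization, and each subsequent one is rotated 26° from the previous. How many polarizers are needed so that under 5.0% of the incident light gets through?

First polarizer is aligned with the polarization: full transmission.
Each further stage multiplies by cos²(26°) = 0.8078.
After N polarizers: T = 0.8078^(N−1). Require T < 0.050 ⇒ N−1 > ln(0.050)/ln(0.8078) = 14.04, so N−1 ≥ 15 and N = 16.
Check: N=16 gives T = 0.04072 < 0.050; N=15 gives T = 0.05041.

N = 16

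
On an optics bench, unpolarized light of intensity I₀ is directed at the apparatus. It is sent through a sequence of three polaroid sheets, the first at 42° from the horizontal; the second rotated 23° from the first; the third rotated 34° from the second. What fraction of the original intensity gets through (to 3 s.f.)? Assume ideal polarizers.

Unpolarized light through the first polarizer → I₁ = ½ I₀, now polarized at 42°.
I₂ = I₁ cos²(23°) = 0.5 · 0.8473 I₀ = 0.4237 I₀.
I₃ = I₂ cos²(34°) = 0.4237 · 0.6873 I₀ = 0.2912 I₀.
Transmitted fraction = 0.2912.

≈ 0.291 I₀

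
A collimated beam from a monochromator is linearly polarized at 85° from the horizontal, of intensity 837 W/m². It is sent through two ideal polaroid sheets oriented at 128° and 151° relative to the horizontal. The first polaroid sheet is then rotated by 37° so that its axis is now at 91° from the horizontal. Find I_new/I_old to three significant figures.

I_new/I_old ≈ 0.546

Before rotation:
By Malus's law, I₁ = I₀ cos²(128° − 85°) = I₀ cos²(43°) = 0.5349 I₀.
I₂ = I₁ cos²(151° − 128°) = 0.5349 I₀ · cos²(23°) = 0.4532 I₀.
After rotation:
I₁ = I₀ cos²(91° − 85°) = I₀ cos²(6°) = 0.9891 I₀.
I₂ = I₁ cos²(151° − 91°) = 0.9891 I₀ · cos²(60°) = 0.2473 I₀.
Ratio = 0.2473 / 0.4532 = 0.5456.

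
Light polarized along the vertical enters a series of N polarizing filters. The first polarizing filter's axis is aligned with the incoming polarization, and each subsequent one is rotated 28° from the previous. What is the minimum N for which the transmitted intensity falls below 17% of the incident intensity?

N = 9

First polarizer is aligned with the polarization: full transmission.
Each further stage multiplies by cos²(28°) = 0.7796.
After N polarizers: T = 0.7796^(N−1). Require T < 0.17 ⇒ N−1 > ln(0.17)/ln(0.7796) = 7.12, so N−1 ≥ 8 and N = 9.
Check: N=9 gives T = 0.1364 < 0.17; N=8 gives T = 0.175.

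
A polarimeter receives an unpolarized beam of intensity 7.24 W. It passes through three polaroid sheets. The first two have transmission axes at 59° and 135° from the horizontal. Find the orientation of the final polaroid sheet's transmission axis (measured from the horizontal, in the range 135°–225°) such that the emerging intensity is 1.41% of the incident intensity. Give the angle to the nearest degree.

θ ≈ 181°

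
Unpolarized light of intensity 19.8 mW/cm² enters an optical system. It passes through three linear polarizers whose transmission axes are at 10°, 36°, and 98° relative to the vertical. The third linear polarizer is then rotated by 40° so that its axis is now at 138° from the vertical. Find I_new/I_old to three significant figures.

I_new/I_old ≈ 0.196

Before rotation:
Unpolarized light through the first polarizer → I₁ = ½ I₀, now polarized at 10°.
I₂ = I₁ cos²(36° − 10°) = 0.5 I₀ · cos²(26°) = 0.4039 I₀.
I₃ = I₂ cos²(98° − 36°) = 0.4039 I₀ · cos²(62°) = 0.08902 I₀.
After rotation:
Unpolarized light through the first polarizer → I₁ = ½ I₀, now polarized at 10°.
I₂ = I₁ cos²(36° − 10°) = 0.5 I₀ · cos²(26°) = 0.4039 I₀.
Angle between axes 2 and 3: 78°. I₃ = 0.4039 I₀ · cos²(78°) = 0.01746 I₀.
Ratio = 0.01746 / 0.08902 = 0.1961.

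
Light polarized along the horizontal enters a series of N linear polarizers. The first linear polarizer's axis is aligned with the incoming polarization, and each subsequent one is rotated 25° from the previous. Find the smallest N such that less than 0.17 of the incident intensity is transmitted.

N = 11

First polarizer is aligned with the polarization: full transmission.
Each further stage multiplies by cos²(25°) = 0.8214.
After N polarizers: T = 0.8214^(N−1). Require T < 0.17 ⇒ N−1 > ln(0.17)/ln(0.8214) = 9.01, so N−1 ≥ 10 and N = 11.
Check: N=11 gives T = 0.1398 < 0.17; N=10 gives T = 0.1702.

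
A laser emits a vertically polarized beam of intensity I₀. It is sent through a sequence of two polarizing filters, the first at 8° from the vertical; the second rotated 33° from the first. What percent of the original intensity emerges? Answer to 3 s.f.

≈ 69.0%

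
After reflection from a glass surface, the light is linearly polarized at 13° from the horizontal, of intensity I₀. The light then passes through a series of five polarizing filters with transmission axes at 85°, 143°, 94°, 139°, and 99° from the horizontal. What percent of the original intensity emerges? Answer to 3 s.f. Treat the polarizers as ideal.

≈ 0.339%

By Malus's law, I₁ = I₀ cos²(85° − 13°) = I₀ cos²(72°) = 0.09549 I₀.
I₂ = I₁ cos²(143° − 85°) = 0.09549 I₀ · cos²(58°) = 0.02682 I₀.
I₃ = I₂ cos²(94° − 143°) = 0.02682 I₀ · cos²(49°) = 0.01154 I₀.
I₄ = I₃ cos²(139° − 94°) = 0.01154 I₀ · cos²(45°) = 0.005771 I₀.
I₅ = I₄ cos²(99° − 139°) = 0.005771 I₀ · cos²(40°) = 0.003386 I₀.
That is 0.3386% of the incident intensity.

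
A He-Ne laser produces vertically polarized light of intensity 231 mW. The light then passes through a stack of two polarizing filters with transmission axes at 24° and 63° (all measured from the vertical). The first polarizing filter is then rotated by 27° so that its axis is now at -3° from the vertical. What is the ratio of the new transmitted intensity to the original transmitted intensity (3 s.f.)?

I_new/I_old ≈ 0.327

Before rotation:
By Malus's law, I₁ = I₀ cos²(24° − 0°) = I₀ cos²(24°) = 0.8346 I₀.
I₂ = I₁ cos²(63° − 24°) = 0.8346 I₀ · cos²(39°) = 0.504 I₀.
After rotation:
I₁ = I₀ cos²(-3° − 0°) = I₀ cos²(3°) = 0.9973 I₀.
I₂ = I₁ cos²(63° + 3°) = 0.9973 I₀ · cos²(66°) = 0.165 I₀.
Ratio = 0.165 / 0.504 = 0.3273.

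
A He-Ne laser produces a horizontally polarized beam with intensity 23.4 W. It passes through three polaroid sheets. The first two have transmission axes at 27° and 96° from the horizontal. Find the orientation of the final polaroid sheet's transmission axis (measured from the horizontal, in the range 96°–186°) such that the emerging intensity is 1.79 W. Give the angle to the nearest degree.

θ ≈ 126°

I₁ = I₀ cos²(27° − 0°) = I₀ cos²(27°) = 0.7939 I₀.
I₂ = I₁ cos²(96° − 27°) = 0.7939 I₀ · cos²(69°) = 0.102 I₀.
Target fraction: 1.79 / 23.4 W = 0.0765 of I₀.
Need I₃/I₀ = 0.0765, so cos²(θ − 96°) = 0.0765 / 0.102 = 0.7503.
θ − 96° = arccos(√0.7503) = 30.0°, giving θ ≈ 96 + 30.0 = 126.0°.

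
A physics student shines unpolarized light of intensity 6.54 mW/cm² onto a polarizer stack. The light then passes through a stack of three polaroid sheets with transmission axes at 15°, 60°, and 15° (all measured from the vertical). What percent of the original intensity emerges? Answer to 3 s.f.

≈ 12.5%

Unpolarized light through the first polarizer → I₁ = 6.54 mW/cm²/2 = 3.27 mW/cm², polarized at 15°.
I₂ = I₁ · cos²(45°) = 3.27 · 0.5 = 1.635 mW/cm².
I₃ = I₂ · cos²(45°) = 1.635 · 0.5 = 0.8175 mW/cm².
That is 12.5% of the incident intensity.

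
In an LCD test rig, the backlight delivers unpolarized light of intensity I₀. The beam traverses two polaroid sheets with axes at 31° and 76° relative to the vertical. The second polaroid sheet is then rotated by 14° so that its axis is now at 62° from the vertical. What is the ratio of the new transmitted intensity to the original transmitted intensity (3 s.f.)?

Before rotation:
Unpolarized light through the first polarizer → I₁ = ½ I₀, now polarized at 31°.
I₂ = I₁ cos²(76° − 31°) = 0.5 I₀ · cos²(45°) = 0.25 I₀.
After rotation:
Unpolarized light through the first polarizer → I₁ = ½ I₀, now polarized at 31°.
I₂ = I₁ cos²(62° − 31°) = 0.5 I₀ · cos²(31°) = 0.3674 I₀.
Ratio = 0.3674 / 0.25 = 1.469.

I_new/I_old ≈ 1.47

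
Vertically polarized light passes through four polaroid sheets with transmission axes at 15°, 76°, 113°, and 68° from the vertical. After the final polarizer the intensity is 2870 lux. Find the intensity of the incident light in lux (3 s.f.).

I₁ = I₀ cos²(15° − 0°) = I₀ cos²(15°) = 0.933 I₀.
I₂ = I₁ cos²(76° − 15°) = 0.933 I₀ · cos²(61°) = 0.2193 I₀.
I₃ = I₂ cos²(113° − 76°) = 0.2193 I₀ · cos²(37°) = 0.1399 I₀.
I₄ = I₃ cos²(68° − 113°) = 0.1399 I₀ · cos²(45°) = 0.06994 I₀.
So 2870 lux = 0.06994 I₀, giving I₀ = 2870/0.06994 = 4.104e+04 lux.

I₀ ≈ 4.10e4 lux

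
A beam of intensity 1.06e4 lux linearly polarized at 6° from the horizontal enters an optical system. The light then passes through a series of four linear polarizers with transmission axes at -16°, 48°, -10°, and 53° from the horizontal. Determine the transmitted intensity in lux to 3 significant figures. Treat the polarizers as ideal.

I₁ = 1.06e4 lux · cos²(22°) = 9113 lux.
I₂ = I₁ · cos²(64°) = 9113 · 0.1922 = 1751 lux.
I₃ = I₂ · cos²(58°) = 1751 · 0.2808 = 491.7 lux.
I₄ = I₃ · cos²(63°) = 491.7 · 0.2061 = 101.4 lux.

I ≈ 101 lux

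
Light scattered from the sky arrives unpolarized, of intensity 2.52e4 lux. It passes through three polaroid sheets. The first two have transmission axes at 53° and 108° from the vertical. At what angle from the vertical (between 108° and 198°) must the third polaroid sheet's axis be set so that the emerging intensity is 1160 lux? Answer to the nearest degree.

θ ≈ 166°

Unpolarized light through the first polarizer → I₁ = ½ I₀, now polarized at 53°.
I₂ = I₁ cos²(108° − 53°) = 0.5 I₀ · cos²(55°) = 0.1645 I₀.
Target fraction: 1160 / 2.52e4 lux = 0.04603 of I₀.
Need I₃/I₀ = 0.04603, so cos²(θ − 108°) = 0.04603 / 0.1645 = 0.2798.
θ − 108° = arccos(√0.2798) = 58.1°, giving θ ≈ 108 + 58.1 = 166.1°.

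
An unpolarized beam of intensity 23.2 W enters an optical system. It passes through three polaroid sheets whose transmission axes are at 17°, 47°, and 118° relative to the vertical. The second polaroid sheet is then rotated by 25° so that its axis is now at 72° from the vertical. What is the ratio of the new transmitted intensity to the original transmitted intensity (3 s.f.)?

I_new/I_old ≈ 2.00

Before rotation:
Unpolarized light through the first polarizer → I₁ = ½ I₀, now polarized at 17°.
I₂ = I₁ cos²(47° − 17°) = 0.5 I₀ · cos²(30°) = 0.375 I₀.
I₃ = I₂ cos²(118° − 47°) = 0.375 I₀ · cos²(71°) = 0.03975 I₀.
After rotation:
Unpolarized light through the first polarizer → I₁ = ½ I₀, now polarized at 17°.
I₂ = I₁ cos²(72° − 17°) = 0.5 I₀ · cos²(55°) = 0.1645 I₀.
I₃ = I₂ cos²(118° − 72°) = 0.1645 I₀ · cos²(46°) = 0.07938 I₀.
Ratio = 0.07938 / 0.03975 = 1.997.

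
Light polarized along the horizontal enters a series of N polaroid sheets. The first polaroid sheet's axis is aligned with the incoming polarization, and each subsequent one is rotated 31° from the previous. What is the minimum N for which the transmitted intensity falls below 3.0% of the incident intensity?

N = 13

First polarizer is aligned with the polarization: full transmission.
Each further stage multiplies by cos²(31°) = 0.7347.
After N polarizers: T = 0.7347^(N−1). Require T < 0.030 ⇒ N−1 > ln(0.030)/ln(0.7347) = 11.38, so N−1 ≥ 12 and N = 13.
Check: N=13 gives T = 0.02475 < 0.030; N=12 gives T = 0.03369.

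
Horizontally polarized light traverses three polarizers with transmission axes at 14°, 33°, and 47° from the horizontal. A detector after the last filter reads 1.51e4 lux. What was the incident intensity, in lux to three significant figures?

I₀ ≈ 1.91e4 lux

By Malus's law, I₁ = I₀ cos²(14° − 0°) = I₀ cos²(14°) = 0.9415 I₀.
I₂ = I₁ cos²(33° − 14°) = 0.9415 I₀ · cos²(19°) = 0.8417 I₀.
I₃ = I₂ cos²(47° − 33°) = 0.8417 I₀ · cos²(14°) = 0.7924 I₀.
So 1.51e4 lux = 0.7924 I₀, giving I₀ = 1.51e4/0.7924 = 1.906e+04 lux.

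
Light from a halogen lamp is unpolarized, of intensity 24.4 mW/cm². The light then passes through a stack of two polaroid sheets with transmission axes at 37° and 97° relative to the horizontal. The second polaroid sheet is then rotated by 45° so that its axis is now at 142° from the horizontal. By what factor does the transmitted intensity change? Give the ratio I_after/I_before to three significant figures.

I_new/I_old ≈ 0.268

Before rotation:
Unpolarized light through the first polarizer → I₁ = ½ I₀, now polarized at 37°.
I₂ = I₁ cos²(97° − 37°) = 0.5 I₀ · cos²(60°) = 0.125 I₀.
After rotation:
Unpolarized light through the first polarizer → I₁ = ½ I₀, now polarized at 37°.
Angle between axes 1 and 2: 75°. I₂ = 0.5 I₀ · cos²(75°) = 0.03349 I₀.
Ratio = 0.03349 / 0.125 = 0.2679.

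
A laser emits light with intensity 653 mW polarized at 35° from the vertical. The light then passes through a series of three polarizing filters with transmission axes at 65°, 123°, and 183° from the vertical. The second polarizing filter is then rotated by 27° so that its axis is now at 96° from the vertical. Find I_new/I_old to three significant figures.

I_new/I_old ≈ 0.0287

Before rotation:
By Malus's law, I₁ = I₀ cos²(65° − 35°) = I₀ cos²(30°) = 0.75 I₀.
I₂ = I₁ cos²(123° − 65°) = 0.75 I₀ · cos²(58°) = 0.2106 I₀.
I₃ = I₂ cos²(183° − 123°) = 0.2106 I₀ · cos²(60°) = 0.05265 I₀.
After rotation:
I₁ = I₀ cos²(65° − 35°) = I₀ cos²(30°) = 0.75 I₀.
I₂ = I₁ cos²(96° − 65°) = 0.75 I₀ · cos²(31°) = 0.5511 I₀.
I₃ = I₂ cos²(183° − 96°) = 0.5511 I₀ · cos²(87°) = 0.001509 I₀.
Ratio = 0.001509 / 0.05265 = 0.02867.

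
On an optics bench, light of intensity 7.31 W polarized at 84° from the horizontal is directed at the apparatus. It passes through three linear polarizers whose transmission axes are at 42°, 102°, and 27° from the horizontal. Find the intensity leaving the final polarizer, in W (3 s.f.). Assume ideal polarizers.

I ≈ 0.0676 W

I₁ = 7.31 W · cos²(42°) = 4.037 W.
I₂ = I₁ · cos²(60°) = 4.037 · 0.25 = 1.009 W.
I₃ = I₂ · cos²(75°) = 1.009 · 0.06699 = 0.06761 W.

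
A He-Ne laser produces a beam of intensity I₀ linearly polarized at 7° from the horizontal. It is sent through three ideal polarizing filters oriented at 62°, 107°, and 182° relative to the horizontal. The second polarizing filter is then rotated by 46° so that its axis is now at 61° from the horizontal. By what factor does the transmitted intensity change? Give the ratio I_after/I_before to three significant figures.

I_new/I_old ≈ 7.92

Before rotation:
By Malus's law, I₁ = I₀ cos²(62° − 7°) = I₀ cos²(55°) = 0.329 I₀.
I₂ = I₁ cos²(107° − 62°) = 0.329 I₀ · cos²(45°) = 0.1645 I₀.
I₃ = I₂ cos²(182° − 107°) = 0.1645 I₀ · cos²(75°) = 0.01102 I₀.
After rotation:
I₁ = I₀ cos²(62° − 7°) = I₀ cos²(55°) = 0.329 I₀.
I₂ = I₁ cos²(61° − 62°) = 0.329 I₀ · cos²(1°) = 0.3289 I₀.
Angle between axes 2 and 3: 59°. I₃ = 0.3289 I₀ · cos²(59°) = 0.08724 I₀.
Ratio = 0.08724 / 0.01102 = 7.917.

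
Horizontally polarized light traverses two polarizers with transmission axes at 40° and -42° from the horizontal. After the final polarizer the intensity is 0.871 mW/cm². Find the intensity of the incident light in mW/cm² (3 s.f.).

I₀ ≈ 76.6 mW/cm²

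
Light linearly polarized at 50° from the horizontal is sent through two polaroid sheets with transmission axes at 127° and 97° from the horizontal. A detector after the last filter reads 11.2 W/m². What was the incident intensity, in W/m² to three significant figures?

I₀ ≈ 295 W/m²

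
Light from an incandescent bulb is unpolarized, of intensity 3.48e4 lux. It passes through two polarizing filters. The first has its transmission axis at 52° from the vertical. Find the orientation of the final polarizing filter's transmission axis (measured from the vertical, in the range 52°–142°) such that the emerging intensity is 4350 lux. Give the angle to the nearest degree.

Unpolarized light through the first polarizer → I₁ = ½ I₀, now polarized at 52°.
Target fraction: 4350 / 3.48e4 lux = 0.125 of I₀.
Need I₂/I₀ = 0.125, so cos²(θ − 52°) = 0.125 / 0.5 = 0.25.
θ − 52° = arccos(√0.25) = 60.0°, giving θ ≈ 52 + 60.0 = 112.0°.

θ ≈ 112°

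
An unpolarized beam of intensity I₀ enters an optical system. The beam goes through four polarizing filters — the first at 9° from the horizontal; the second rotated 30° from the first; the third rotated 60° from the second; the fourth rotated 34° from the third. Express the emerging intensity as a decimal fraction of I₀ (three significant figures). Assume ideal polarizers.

≈ 0.0644 I₀

Unpolarized light through the first polarizer → I₁ = ½ I₀, now polarized at 9°.
I₂ = I₁ cos²(30°) = 0.5 · 0.75 I₀ = 0.375 I₀.
I₃ = I₂ cos²(60°) = 0.375 · 0.25 I₀ = 0.09375 I₀.
I₄ = I₃ cos²(34°) = 0.09375 · 0.6873 I₀ = 0.06443 I₀.
Transmitted fraction = 0.06443.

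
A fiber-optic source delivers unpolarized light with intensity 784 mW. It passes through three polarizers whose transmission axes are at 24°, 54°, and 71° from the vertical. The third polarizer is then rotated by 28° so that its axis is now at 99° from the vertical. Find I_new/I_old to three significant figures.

I_new/I_old ≈ 0.547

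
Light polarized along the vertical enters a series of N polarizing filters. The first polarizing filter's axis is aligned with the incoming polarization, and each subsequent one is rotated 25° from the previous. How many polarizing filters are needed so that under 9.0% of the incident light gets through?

N = 14

First polarizer is aligned with the polarization: full transmission.
Each further stage multiplies by cos²(25°) = 0.8214.
After N polarizers: T = 0.8214^(N−1). Require T < 0.090 ⇒ N−1 > ln(0.090)/ln(0.8214) = 12.24, so N−1 ≥ 13 and N = 14.
Check: N=14 gives T = 0.07748 < 0.090; N=13 gives T = 0.09432.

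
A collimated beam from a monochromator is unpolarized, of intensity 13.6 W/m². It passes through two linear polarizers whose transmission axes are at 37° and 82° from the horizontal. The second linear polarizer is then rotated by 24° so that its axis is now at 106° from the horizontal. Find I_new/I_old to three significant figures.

Before rotation:
Unpolarized light through the first polarizer → I₁ = ½ I₀, now polarized at 37°.
I₂ = I₁ cos²(82° − 37°) = 0.5 I₀ · cos²(45°) = 0.25 I₀.
After rotation:
Unpolarized light through the first polarizer → I₁ = ½ I₀, now polarized at 37°.
I₂ = I₁ cos²(106° − 37°) = 0.5 I₀ · cos²(69°) = 0.06421 I₀.
Ratio = 0.06421 / 0.25 = 0.2569.

I_new/I_old ≈ 0.257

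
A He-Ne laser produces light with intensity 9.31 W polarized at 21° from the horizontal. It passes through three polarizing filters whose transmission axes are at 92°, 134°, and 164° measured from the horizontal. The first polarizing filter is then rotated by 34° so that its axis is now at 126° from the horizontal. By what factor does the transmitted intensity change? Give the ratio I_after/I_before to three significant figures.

I_new/I_old ≈ 1.12

Before rotation:
I₁ = I₀ cos²(92° − 21°) = I₀ cos²(71°) = 0.106 I₀.
I₂ = I₁ cos²(134° − 92°) = 0.106 I₀ · cos²(42°) = 0.05854 I₀.
I₃ = I₂ cos²(164° − 134°) = 0.05854 I₀ · cos²(30°) = 0.0439 I₀.
After rotation:
I₁ = I₀ cos²(126° − 21°) = I₀ cos²(75°) = 0.06699 I₀.
I₂ = I₁ cos²(134° − 126°) = 0.06699 I₀ · cos²(8°) = 0.06569 I₀.
I₃ = I₂ cos²(164° − 134°) = 0.06569 I₀ · cos²(30°) = 0.04927 I₀.
Ratio = 0.04927 / 0.0439 = 1.122.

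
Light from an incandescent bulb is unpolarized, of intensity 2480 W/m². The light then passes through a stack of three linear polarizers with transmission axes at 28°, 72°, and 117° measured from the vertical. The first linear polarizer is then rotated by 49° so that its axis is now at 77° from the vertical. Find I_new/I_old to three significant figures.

Before rotation:
Unpolarized light through the first polarizer → I₁ = ½ I₀, now polarized at 28°.
I₂ = I₁ cos²(72° − 28°) = 0.5 I₀ · cos²(44°) = 0.2587 I₀.
I₃ = I₂ cos²(117° − 72°) = 0.2587 I₀ · cos²(45°) = 0.1294 I₀.
After rotation:
Unpolarized light through the first polarizer → I₁ = ½ I₀, now polarized at 77°.
I₂ = I₁ cos²(72° − 77°) = 0.5 I₀ · cos²(5°) = 0.4962 I₀.
I₃ = I₂ cos²(117° − 72°) = 0.4962 I₀ · cos²(45°) = 0.2481 I₀.
Ratio = 0.2481 / 0.1294 = 1.918.

I_new/I_old ≈ 1.92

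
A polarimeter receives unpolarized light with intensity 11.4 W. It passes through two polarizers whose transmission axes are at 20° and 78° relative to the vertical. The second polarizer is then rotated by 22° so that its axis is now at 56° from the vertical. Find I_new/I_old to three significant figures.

I_new/I_old ≈ 2.33

Before rotation:
Unpolarized light through the first polarizer → I₁ = ½ I₀, now polarized at 20°.
I₂ = I₁ cos²(78° − 20°) = 0.5 I₀ · cos²(58°) = 0.1404 I₀.
After rotation:
Unpolarized light through the first polarizer → I₁ = ½ I₀, now polarized at 20°.
I₂ = I₁ cos²(56° − 20°) = 0.5 I₀ · cos²(36°) = 0.3273 I₀.
Ratio = 0.3273 / 0.1404 = 2.331.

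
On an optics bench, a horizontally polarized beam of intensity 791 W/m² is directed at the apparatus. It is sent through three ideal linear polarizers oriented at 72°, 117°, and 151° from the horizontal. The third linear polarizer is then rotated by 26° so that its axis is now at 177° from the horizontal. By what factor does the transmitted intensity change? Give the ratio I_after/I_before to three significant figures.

Before rotation:
I₁ = I₀ cos²(72° − 0°) = I₀ cos²(72°) = 0.09549 I₀.
I₂ = I₁ cos²(117° − 72°) = 0.09549 I₀ · cos²(45°) = 0.04775 I₀.
I₃ = I₂ cos²(151° − 117°) = 0.04775 I₀ · cos²(34°) = 0.03282 I₀.
After rotation:
I₁ = I₀ cos²(72° − 0°) = I₀ cos²(72°) = 0.09549 I₀.
I₂ = I₁ cos²(117° − 72°) = 0.09549 I₀ · cos²(45°) = 0.04775 I₀.
I₃ = I₂ cos²(177° − 117°) = 0.04775 I₀ · cos²(60°) = 0.01194 I₀.
Ratio = 0.01194 / 0.03282 = 0.3637.

I_new/I_old ≈ 0.364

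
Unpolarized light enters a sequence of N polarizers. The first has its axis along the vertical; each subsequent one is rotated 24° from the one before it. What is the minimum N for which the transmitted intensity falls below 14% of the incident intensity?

First polarizer halves the unpolarized light: factor 1/2.
Each further stage multiplies by cos²(24°) = 0.8346.
After N polarizers: T = 0.5·0.8346^(N−1). Require T < 0.14 ⇒ N−1 > ln(0.14/0.5)/ln(0.8346) = 7.04, so N−1 ≥ 8 and N = 9.
Check: N=9 gives T = 0.1177 < 0.14; N=8 gives T = 0.141.

N = 9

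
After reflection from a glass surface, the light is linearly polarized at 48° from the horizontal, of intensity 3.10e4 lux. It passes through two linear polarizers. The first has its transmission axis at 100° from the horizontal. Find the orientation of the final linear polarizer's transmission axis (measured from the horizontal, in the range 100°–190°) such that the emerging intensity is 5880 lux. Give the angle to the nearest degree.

θ ≈ 145°

I₁ = I₀ cos²(100° − 48°) = I₀ cos²(52°) = 0.379 I₀.
Target fraction: 5880 / 3.10e4 lux = 0.1897 of I₀.
Need I₂/I₀ = 0.1897, so cos²(θ − 100°) = 0.1897 / 0.379 = 0.5004.
θ − 100° = arccos(√0.5004) = 45.0°, giving θ ≈ 100 + 45.0 = 145.0°.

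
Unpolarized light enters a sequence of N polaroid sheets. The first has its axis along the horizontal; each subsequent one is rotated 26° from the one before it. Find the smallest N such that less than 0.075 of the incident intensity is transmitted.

N = 10

First polarizer halves the unpolarized light: factor 1/2.
Each further stage multiplies by cos²(26°) = 0.8078.
After N polarizers: T = 0.5·0.8078^(N−1). Require T < 0.075 ⇒ N−1 > ln(0.075/0.5)/ln(0.8078) = 8.89, so N−1 ≥ 9 and N = 10.
Check: N=10 gives T = 0.07326 < 0.075; N=9 gives T = 0.09068.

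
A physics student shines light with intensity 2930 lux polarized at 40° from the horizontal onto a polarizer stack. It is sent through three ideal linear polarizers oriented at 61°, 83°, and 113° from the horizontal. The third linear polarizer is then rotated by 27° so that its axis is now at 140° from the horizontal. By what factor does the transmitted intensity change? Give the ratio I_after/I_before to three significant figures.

Before rotation:
I₁ = I₀ cos²(61° − 40°) = I₀ cos²(21°) = 0.8716 I₀.
I₂ = I₁ cos²(83° − 61°) = 0.8716 I₀ · cos²(22°) = 0.7493 I₀.
I₃ = I₂ cos²(113° − 83°) = 0.7493 I₀ · cos²(30°) = 0.5619 I₀.
After rotation:
I₁ = I₀ cos²(61° − 40°) = I₀ cos²(21°) = 0.8716 I₀.
I₂ = I₁ cos²(83° − 61°) = 0.8716 I₀ · cos²(22°) = 0.7493 I₀.
I₃ = I₂ cos²(140° − 83°) = 0.7493 I₀ · cos²(57°) = 0.2223 I₀.
Ratio = 0.2223 / 0.5619 = 0.3955.

I_new/I_old ≈ 0.396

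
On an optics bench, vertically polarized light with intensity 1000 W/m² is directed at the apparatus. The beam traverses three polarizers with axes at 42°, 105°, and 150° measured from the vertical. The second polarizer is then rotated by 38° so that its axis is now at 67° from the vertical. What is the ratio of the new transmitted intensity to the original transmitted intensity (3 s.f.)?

Before rotation:
I₁ = I₀ cos²(42° − 0°) = I₀ cos²(42°) = 0.5523 I₀.
I₂ = I₁ cos²(105° − 42°) = 0.5523 I₀ · cos²(63°) = 0.1138 I₀.
I₃ = I₂ cos²(150° − 105°) = 0.1138 I₀ · cos²(45°) = 0.05691 I₀.
After rotation:
I₁ = I₀ cos²(42° − 0°) = I₀ cos²(42°) = 0.5523 I₀.
I₂ = I₁ cos²(67° − 42°) = 0.5523 I₀ · cos²(25°) = 0.4536 I₀.
I₃ = I₂ cos²(150° − 67°) = 0.4536 I₀ · cos²(83°) = 0.006737 I₀.
Ratio = 0.006737 / 0.05691 = 0.1184.

I_new/I_old ≈ 0.118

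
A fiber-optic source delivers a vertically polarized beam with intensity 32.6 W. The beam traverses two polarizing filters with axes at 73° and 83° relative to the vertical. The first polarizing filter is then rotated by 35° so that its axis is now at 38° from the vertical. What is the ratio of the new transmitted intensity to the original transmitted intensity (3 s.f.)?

Before rotation:
I₁ = I₀ cos²(73° − 0°) = I₀ cos²(73°) = 0.08548 I₀.
I₂ = I₁ cos²(83° − 73°) = 0.08548 I₀ · cos²(10°) = 0.0829 I₀.
After rotation:
I₁ = I₀ cos²(38° − 0°) = I₀ cos²(38°) = 0.621 I₀.
I₂ = I₁ cos²(83° − 38°) = 0.621 I₀ · cos²(45°) = 0.3105 I₀.
Ratio = 0.3105 / 0.0829 = 3.745.

I_new/I_old ≈ 3.75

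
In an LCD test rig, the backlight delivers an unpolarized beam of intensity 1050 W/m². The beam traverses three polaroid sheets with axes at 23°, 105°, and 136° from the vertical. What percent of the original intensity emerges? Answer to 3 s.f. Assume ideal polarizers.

Unpolarized light through the first polarizer → I₁ = 1050 W/m²/2 = 525 W/m², polarized at 23°.
I₂ = I₁ · cos²(82°) = 525 · 0.01937 = 10.17 W/m².
I₃ = I₂ · cos²(31°) = 10.17 · 0.7347 = 7.471 W/m².
That is 0.7116% of the incident intensity.

≈ 0.712%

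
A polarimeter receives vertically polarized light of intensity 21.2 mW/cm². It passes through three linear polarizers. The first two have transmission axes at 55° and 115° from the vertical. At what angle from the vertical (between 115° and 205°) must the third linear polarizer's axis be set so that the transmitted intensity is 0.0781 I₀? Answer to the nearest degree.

By Malus's law, I₁ = I₀ cos²(55° − 0°) = I₀ cos²(55°) = 0.329 I₀.
I₂ = I₁ cos²(115° − 55°) = 0.329 I₀ · cos²(60°) = 0.08225 I₀.
Need I₃/I₀ = 0.0781, so cos²(θ − 115°) = 0.0781 / 0.08225 = 0.9496.
θ − 115° = arccos(√0.9496) = 13.0°, giving θ ≈ 115 + 13.0 = 128.0°.

θ ≈ 128°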